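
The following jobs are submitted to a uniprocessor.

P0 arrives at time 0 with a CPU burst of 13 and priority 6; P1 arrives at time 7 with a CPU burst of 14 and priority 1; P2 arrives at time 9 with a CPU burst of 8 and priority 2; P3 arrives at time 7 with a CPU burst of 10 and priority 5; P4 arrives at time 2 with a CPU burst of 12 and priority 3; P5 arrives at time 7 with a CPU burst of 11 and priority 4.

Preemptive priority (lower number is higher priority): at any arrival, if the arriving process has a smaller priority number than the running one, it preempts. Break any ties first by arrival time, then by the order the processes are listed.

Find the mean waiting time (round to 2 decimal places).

26.33

Schedule: | P0 0-2 | P4 2-7 | P1 7-21 | P2 21-29 | P4 29-36 | P5 36-47 | P3 47-57 | P0 57-68 |
Completion: P0=68  P1=21  P2=29  P3=57  P4=36  P5=47
Turnaround (C−A): P0=68  P1=14  P2=20  P3=50  P4=34  P5=40
Waiting times: P0=55, P1=0, P2=12, P3=40, P4=22, P5=29
Average waiting = (55+0+12+40+22+29) / 6 = 158/6 = 26.33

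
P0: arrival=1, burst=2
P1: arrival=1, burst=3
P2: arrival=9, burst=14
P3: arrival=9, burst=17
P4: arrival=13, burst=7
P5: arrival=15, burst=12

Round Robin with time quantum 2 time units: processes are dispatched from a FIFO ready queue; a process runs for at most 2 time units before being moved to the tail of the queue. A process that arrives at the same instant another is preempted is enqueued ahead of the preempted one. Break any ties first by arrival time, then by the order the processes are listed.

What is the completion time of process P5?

56

Gantt: | idle 0-1 | P0 1-3 | P1 3-6 | idle 6-9 | P2 9-11 | P3 11-13 | P2 13-15 | P4 15-17 | P3 17-19 | P5 19-21 | P2 21-23 | P4 23-25 | P3 25-27 | P5 27-29 | P2 29-31 | P4 31-33 | P3 33-35 | P5 35-37 | P2 37-39 | P4 39-40 | P3 40-42 | P5 42-44 | P2 44-46 | P3 46-48 | P5 48-50 | P2 50-52 | P3 52-54 | P5 54-56 | P3 56-59 |
Completion: P0=3  P1=6  P2=52  P3=59  P4=40  P5=56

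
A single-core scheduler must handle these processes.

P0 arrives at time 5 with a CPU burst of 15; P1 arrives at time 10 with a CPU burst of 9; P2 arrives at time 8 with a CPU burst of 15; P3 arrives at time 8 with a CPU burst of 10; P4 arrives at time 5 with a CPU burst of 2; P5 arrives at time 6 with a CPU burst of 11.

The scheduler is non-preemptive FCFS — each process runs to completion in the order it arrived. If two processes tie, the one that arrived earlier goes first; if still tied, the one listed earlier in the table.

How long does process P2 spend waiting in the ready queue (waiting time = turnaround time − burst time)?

Gantt: | idle 0-5 | P0 5-20 | P4 20-22 | P5 22-33 | P2 33-48 | P3 48-58 | P1 58-67 |
Completion: P0=20  P1=67  P2=48  P3=58  P4=22  P5=33
Turnaround (C−A): P0=15  P1=57  P2=40  P3=50  P4=17  P5=27
Waiting(P2) = turnaround − burst = 40 − 15 = 25

25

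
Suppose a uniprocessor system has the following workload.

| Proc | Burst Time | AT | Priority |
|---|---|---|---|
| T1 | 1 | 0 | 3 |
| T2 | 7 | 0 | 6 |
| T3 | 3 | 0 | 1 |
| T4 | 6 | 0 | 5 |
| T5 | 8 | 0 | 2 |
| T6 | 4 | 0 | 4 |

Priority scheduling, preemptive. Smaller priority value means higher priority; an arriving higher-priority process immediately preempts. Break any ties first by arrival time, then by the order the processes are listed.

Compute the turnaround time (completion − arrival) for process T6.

Gantt: | T3 0-3 | T5 3-11 | T1 11-12 | T6 12-16 | T4 16-22 | T2 22-29 |
Completion: T1=12  T2=29  T3=3  T4=22  T5=11  T6=16
Turnaround(T6) = completion − arrival = 16 − 0 = 16

16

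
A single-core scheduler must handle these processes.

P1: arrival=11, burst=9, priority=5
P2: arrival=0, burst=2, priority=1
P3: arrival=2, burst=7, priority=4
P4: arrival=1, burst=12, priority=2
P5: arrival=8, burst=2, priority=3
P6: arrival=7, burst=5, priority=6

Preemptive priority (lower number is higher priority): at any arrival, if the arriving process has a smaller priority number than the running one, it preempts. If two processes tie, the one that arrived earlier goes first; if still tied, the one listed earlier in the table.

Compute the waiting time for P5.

6

Gantt: | P2 0-2 | P4 2-14 | P5 14-16 | P3 16-23 | P1 23-32 | P6 32-37 |
Completion: P1=32  P2=2  P3=23  P4=14  P5=16  P6=37
Turnaround (C−A): P1=21  P2=2  P3=21  P4=13  P5=8  P6=30
Waiting(P5) = turnaround − burst = 8 − 2 = 6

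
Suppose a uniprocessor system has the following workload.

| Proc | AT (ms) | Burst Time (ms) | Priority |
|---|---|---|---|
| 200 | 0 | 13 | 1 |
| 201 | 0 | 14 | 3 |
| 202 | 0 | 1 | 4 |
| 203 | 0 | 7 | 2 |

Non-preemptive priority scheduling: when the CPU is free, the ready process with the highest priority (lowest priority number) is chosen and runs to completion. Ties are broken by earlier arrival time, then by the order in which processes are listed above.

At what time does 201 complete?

Schedule: | 200 0-13 | 203 13-20 | 201 20-34 | 202 34-35 |
Completion: 200=13  201=34  202=35  203=20
Turnaround (C−A): 200=13  201=34  202=35  203=20

34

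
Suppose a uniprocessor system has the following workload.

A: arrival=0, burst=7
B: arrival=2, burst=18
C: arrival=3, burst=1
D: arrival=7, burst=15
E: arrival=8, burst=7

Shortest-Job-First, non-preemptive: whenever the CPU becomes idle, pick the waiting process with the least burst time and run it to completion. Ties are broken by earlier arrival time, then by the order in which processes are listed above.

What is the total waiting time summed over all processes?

Gantt: | A 0-7 | C 7-8 | E 8-15 | D 15-30 | B 30-48 |
Completion: A=7  B=48  C=8  D=30  E=15
Waiting = turnaround − burst: A=0, B=28, C=4, D=8, E=0
Total waiting = 0 + 28 + 4 + 8 + 0 = 40

40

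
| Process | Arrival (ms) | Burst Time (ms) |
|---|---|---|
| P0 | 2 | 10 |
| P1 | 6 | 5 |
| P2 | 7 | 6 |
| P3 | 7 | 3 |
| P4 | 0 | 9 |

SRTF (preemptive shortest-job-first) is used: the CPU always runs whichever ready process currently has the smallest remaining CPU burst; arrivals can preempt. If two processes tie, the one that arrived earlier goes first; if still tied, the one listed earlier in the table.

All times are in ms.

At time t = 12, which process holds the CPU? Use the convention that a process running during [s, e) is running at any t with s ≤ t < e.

Schedule: | P4 0-9 | P3 9-12 | P1 12-17 | P2 17-23 | P0 23-33 |
Completion: P0=33  P1=17  P2=23  P3=12  P4=9

P1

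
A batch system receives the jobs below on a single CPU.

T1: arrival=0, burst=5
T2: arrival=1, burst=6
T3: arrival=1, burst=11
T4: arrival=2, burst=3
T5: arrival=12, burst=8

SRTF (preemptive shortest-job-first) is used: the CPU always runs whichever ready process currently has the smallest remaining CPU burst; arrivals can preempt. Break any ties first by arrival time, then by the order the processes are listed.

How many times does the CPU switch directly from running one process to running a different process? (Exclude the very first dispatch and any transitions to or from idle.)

Gantt: | T1 0-5 | T4 5-8 | T2 8-14 | T5 14-22 | T3 22-33 |
Completion: T1=5  T2=14  T3=33  T4=8  T5=22

4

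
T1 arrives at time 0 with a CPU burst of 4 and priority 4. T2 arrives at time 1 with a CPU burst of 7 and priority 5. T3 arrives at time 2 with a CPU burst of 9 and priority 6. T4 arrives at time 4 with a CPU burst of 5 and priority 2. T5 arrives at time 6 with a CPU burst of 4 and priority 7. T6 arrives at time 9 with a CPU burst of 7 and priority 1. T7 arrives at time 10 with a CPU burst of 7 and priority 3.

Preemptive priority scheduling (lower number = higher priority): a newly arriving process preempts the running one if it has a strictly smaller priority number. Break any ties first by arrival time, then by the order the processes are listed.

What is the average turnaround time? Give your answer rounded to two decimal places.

18.86

Gantt: | T1 0-4 | T4 4-9 | T6 9-16 | T7 16-23 | T2 23-30 | T3 30-39 | T5 39-43 |
Completion: T1=4  T2=30  T3=39  T4=9  T5=43  T6=16  T7=23
Turnaround (C−A): T1=4  T2=29  T3=37  T4=5  T5=37  T6=7  T7=13
Turnaround times: T1=4, T2=29, T3=37, T4=5, T5=37, T6=7, T7=13
Average turnaround = (4+29+37+5+37+7+13) / 7 = 132/7 = 18.86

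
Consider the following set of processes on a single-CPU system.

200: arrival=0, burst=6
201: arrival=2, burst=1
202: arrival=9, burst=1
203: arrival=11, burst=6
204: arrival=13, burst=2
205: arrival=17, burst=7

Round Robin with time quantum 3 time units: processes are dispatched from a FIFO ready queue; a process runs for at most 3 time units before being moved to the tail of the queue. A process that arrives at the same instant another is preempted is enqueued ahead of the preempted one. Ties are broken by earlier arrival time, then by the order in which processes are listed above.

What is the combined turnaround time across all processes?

30

Timeline: | 200 0-3 | 201 3-4 | 200 4-7 | idle 7-9 | 202 9-10 | idle 10-11 | 203 11-14 | 204 14-16 | 203 16-19 | 205 19-26 |
Completion: 200=7  201=4  202=10  203=19  204=16  205=26
Turnaround (C−A): 200=7  201=2  202=1  203=8  204=3  205=9
Turnaround = completion − arrival: 200=7, 201=2, 202=1, 203=8, 204=3, 205=9
Total turnaround = 7 + 2 + 1 + 8 + 3 + 9 = 30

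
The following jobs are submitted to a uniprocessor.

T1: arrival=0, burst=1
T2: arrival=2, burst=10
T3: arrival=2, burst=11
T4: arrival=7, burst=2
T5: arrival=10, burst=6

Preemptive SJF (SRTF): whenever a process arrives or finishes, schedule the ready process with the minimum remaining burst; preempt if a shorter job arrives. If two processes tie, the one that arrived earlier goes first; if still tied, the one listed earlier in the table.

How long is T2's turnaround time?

Schedule: | T1 0-1 | idle 1-2 | T2 2-7 | T4 7-9 | T2 9-14 | T5 14-20 | T3 20-31 |
Completion: T1=1  T2=14  T3=31  T4=9  T5=20
Turnaround (C−A): T1=1  T2=12  T3=29  T4=2  T5=10
Turnaround(T2) = completion − arrival = 14 − 2 = 12

12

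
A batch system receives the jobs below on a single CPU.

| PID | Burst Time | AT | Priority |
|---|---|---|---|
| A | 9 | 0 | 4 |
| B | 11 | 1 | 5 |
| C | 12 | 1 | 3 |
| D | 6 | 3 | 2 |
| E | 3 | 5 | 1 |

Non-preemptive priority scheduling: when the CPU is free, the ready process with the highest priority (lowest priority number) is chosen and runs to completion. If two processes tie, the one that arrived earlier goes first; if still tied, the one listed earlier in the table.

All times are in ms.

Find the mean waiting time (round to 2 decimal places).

Timeline: | A 0-9 | E 9-12 | D 12-18 | C 18-30 | B 30-41 |
Completion: A=9  B=41  C=30  D=18  E=12
Turnaround (C−A): A=9  B=40  C=29  D=15  E=7
Waiting times: A=0, B=29, C=17, D=9, E=4
Average waiting = (0+29+17+9+4) / 5 = 59/5 = 11.80

11.80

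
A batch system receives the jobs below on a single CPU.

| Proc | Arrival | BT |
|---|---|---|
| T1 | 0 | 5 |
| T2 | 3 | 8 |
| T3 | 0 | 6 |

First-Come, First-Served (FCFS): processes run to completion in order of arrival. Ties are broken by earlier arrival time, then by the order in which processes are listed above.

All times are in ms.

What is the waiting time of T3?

5

Schedule: | T1 0-5 | T3 5-11 | T2 11-19 |
Completion: T1=5  T2=19  T3=11
Turnaround (C−A): T1=5  T2=16  T3=11
Waiting(T3) = turnaround − burst = 11 − 6 = 5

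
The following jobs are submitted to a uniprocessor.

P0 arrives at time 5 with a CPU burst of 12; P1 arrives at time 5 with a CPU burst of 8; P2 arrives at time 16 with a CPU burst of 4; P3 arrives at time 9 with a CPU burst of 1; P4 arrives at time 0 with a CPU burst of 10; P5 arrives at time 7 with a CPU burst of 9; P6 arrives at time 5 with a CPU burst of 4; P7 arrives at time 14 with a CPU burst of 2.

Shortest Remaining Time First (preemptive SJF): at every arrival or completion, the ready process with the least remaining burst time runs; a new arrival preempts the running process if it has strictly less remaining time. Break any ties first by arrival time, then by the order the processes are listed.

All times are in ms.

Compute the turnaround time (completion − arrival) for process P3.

Timeline: | P4 0-5 | P6 5-9 | P3 9-10 | P4 10-15 | P7 15-17 | P2 17-21 | P1 21-29 | P5 29-38 | P0 38-50 |
Completion: P0=50  P1=29  P2=21  P3=10  P4=15  P5=38  P6=9  P7=17
Turnaround (C−A): P0=45  P1=24  P2=5  P3=1  P4=15  P5=31  P6=4  P7=3
Turnaround(P3) = completion − arrival = 10 − 9 = 1

1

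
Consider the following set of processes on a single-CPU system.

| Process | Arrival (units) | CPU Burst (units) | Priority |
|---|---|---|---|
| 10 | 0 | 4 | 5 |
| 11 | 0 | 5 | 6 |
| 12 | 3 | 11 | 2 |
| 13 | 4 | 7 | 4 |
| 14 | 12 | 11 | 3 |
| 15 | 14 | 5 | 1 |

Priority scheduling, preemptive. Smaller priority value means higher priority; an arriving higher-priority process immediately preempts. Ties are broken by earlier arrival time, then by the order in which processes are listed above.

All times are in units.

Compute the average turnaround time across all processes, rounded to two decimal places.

24.67

Gantt: | 10 0-3 | 12 3-14 | 15 14-19 | 14 19-30 | 13 30-37 | 10 37-38 | 11 38-43 |
Completion: 10=38  11=43  12=14  13=37  14=30  15=19
Turnaround (C−A): 10=38  11=43  12=11  13=33  14=18  15=5
Turnaround times: 10=38, 11=43, 12=11, 13=33, 14=18, 15=5
Average turnaround = (38+43+11+33+18+5) / 6 = 148/6 = 24.67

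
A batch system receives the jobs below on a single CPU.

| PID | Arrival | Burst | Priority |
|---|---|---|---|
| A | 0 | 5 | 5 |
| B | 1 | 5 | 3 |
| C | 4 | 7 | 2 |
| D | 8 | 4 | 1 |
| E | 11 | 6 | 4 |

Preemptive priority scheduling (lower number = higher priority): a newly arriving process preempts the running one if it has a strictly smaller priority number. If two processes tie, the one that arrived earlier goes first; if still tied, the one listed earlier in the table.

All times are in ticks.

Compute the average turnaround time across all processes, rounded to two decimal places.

14.00

Schedule: | A 0-1 | B 1-4 | C 4-8 | D 8-12 | C 12-15 | B 15-17 | E 17-23 | A 23-27 |
Completion: A=27  B=17  C=15  D=12  E=23
Turnaround times: A=27, B=16, C=11, D=4, E=12
Average turnaround = (27+16+11+4+12) / 5 = 70/5 = 14.00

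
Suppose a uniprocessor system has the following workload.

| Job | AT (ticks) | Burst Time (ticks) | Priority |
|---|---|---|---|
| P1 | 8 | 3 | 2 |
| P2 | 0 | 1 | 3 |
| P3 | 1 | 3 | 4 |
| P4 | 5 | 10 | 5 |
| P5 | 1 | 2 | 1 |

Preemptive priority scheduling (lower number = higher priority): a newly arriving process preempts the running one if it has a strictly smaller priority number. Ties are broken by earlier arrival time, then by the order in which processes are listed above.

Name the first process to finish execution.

P2

Timeline: | P2 0-1 | P5 1-3 | P3 3-6 | P4 6-8 | P1 8-11 | P4 11-19 |
Completion: P1=11  P2=1  P3=6  P4=19  P5=3
Finish order: P2 → P5 → P3 → P1 → P4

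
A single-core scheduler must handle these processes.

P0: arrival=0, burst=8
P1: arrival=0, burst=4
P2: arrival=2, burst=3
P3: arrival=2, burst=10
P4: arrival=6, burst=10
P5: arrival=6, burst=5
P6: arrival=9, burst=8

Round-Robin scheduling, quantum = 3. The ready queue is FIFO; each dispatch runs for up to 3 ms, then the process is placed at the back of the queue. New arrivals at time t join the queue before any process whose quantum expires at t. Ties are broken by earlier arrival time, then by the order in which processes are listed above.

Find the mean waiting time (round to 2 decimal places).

Timeline: | P0 0-3 | P1 3-6 | P2 6-9 | P3 9-12 | P0 12-15 | P4 15-18 | P5 18-21 | P1 21-22 | P6 22-25 | P3 25-28 | P0 28-30 | P4 30-33 | P5 33-35 | P6 35-38 | P3 38-41 | P4 41-44 | P6 44-46 | P3 46-47 | P4 47-48 |
Completion: P0=30  P1=22  P2=9  P3=47  P4=48  P5=35  P6=46
Turnaround (C−A): P0=30  P1=22  P2=7  P3=45  P4=42  P5=29  P6=37
Waiting times: P0=22, P1=18, P2=4, P3=35, P4=32, P5=24, P6=29
Average waiting = (22+18+4+35+32+24+29) / 7 = 164/7 = 23.43

23.43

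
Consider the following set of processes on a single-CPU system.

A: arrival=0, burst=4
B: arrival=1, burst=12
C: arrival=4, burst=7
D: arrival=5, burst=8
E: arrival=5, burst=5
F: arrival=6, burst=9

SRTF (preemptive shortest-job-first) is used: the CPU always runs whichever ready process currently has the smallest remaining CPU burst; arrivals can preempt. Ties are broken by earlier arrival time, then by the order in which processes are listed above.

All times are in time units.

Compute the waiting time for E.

Timeline: | A 0-4 | C 4-5 | E 5-10 | C 10-16 | D 16-24 | F 24-33 | B 33-45 |
Completion: A=4  B=45  C=16  D=24  E=10  F=33
Waiting(E) = turnaround − burst = 5 − 5 = 0

0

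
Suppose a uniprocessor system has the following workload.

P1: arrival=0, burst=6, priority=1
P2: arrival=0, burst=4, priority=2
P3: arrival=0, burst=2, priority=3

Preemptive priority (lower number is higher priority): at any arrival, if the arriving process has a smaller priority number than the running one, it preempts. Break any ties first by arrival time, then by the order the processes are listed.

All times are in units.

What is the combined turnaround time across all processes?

28

Gantt: | P1 0-6 | P2 6-10 | P3 10-12 |
Completion: P1=6  P2=10  P3=12
Turnaround = completion − arrival: P1=6, P2=10, P3=12
Total turnaround = 6 + 10 + 12 = 28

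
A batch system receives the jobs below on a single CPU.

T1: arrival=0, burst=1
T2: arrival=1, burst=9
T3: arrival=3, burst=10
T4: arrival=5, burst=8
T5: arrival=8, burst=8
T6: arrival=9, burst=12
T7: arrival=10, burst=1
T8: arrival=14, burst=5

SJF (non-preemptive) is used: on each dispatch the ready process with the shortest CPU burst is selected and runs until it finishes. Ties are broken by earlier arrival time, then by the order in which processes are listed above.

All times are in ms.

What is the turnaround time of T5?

24

Gantt: | T1 0-1 | T2 1-10 | T7 10-11 | T4 11-19 | T8 19-24 | T5 24-32 | T3 32-42 | T6 42-54 |
Completion: T1=1  T2=10  T3=42  T4=19  T5=32  T6=54  T7=11  T8=24
Turnaround (C−A): T1=1  T2=9  T3=39  T4=14  T5=24  T6=45  T7=1  T8=10
Turnaround(T5) = completion − arrival = 32 − 8 = 24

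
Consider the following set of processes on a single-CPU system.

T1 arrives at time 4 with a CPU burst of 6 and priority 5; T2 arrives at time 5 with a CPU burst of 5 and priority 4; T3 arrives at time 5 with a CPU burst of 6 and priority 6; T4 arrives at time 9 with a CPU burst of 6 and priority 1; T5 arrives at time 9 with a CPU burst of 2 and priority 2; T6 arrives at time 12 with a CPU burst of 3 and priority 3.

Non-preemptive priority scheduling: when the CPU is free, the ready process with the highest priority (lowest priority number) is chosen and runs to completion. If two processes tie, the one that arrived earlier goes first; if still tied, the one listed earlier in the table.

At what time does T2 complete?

Timeline: | idle 0-4 | T1 4-10 | T4 10-16 | T5 16-18 | T6 18-21 | T2 21-26 | T3 26-32 |
Completion: T1=10  T2=26  T3=32  T4=16  T5=18  T6=21
Turnaround (C−A): T1=6  T2=21  T3=27  T4=7  T5=9  T6=9

26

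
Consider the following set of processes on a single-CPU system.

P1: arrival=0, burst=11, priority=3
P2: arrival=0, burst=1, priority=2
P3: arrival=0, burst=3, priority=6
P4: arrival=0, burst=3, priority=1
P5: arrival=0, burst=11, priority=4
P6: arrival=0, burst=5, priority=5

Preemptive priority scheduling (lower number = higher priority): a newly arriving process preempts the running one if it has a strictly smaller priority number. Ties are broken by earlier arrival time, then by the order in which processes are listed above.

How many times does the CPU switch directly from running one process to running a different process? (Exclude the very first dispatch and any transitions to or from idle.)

5

Schedule: | P4 0-3 | P2 3-4 | P1 4-15 | P5 15-26 | P6 26-31 | P3 31-34 |
Completion: P1=15  P2=4  P3=34  P4=3  P5=26  P6=31
Turnaround (C−A): P1=15  P2=4  P3=34  P4=3  P5=26  P6=31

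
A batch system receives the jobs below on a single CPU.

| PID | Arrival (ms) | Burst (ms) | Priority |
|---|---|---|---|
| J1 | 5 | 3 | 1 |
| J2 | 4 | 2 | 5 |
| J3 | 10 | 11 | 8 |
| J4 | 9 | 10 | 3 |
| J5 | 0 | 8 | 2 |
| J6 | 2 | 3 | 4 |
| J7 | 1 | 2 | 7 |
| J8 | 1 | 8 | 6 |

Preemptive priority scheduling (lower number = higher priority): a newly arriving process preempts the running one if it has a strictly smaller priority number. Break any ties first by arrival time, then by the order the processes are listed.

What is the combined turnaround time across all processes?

Schedule: | J5 0-5 | J1 5-8 | J5 8-11 | J4 11-21 | J6 21-24 | J2 24-26 | J8 26-34 | J7 34-36 | J3 36-47 |
Completion: J1=8  J2=26  J3=47  J4=21  J5=11  J6=24  J7=36  J8=34
Turnaround = completion − arrival: J1=3, J2=22, J3=37, J4=12, J5=11, J6=22, J7=35, J8=33
Total turnaround = 3 + 22 + 37 + 12 + 11 + 22 + 35 + 33 = 175

175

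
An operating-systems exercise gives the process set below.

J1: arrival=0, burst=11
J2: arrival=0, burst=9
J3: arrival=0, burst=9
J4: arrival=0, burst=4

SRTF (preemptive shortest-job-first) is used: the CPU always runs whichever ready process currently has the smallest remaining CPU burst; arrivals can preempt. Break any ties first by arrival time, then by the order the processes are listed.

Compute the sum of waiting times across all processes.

39

Schedule: | J4 0-4 | J2 4-13 | J3 13-22 | J1 22-33 |
Completion: J1=33  J2=13  J3=22  J4=4
Waiting = turnaround − burst: J1=22, J2=4, J3=13, J4=0
Total waiting = 22 + 4 + 13 + 0 = 39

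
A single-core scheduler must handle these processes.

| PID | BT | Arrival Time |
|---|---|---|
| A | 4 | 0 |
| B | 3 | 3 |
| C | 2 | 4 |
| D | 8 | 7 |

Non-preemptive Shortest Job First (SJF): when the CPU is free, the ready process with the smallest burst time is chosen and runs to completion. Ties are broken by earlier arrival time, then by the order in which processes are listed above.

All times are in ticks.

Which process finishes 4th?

D

Schedule: | A 0-4 | C 4-6 | B 6-9 | D 9-17 |
Completion: A=4  B=9  C=6  D=17
Turnaround (C−A): A=4  B=6  C=2  D=10
Finish order: A → C → B → D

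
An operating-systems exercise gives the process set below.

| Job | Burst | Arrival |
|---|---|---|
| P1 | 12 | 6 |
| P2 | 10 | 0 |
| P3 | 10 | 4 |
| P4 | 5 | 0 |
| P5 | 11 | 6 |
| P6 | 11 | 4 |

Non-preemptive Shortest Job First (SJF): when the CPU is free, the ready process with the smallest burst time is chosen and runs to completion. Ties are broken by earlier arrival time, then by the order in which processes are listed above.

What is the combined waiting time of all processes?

Timeline: | P4 0-5 | P2 5-15 | P3 15-25 | P6 25-36 | P5 36-47 | P1 47-59 |
Completion: P1=59  P2=15  P3=25  P4=5  P5=47  P6=36
Turnaround (C−A): P1=53  P2=15  P3=21  P4=5  P5=41  P6=32
Waiting = turnaround − burst: P1=41, P2=5, P3=11, P4=0, P5=30, P6=21
Total waiting = 41 + 5 + 11 + 0 + 30 + 21 = 108

108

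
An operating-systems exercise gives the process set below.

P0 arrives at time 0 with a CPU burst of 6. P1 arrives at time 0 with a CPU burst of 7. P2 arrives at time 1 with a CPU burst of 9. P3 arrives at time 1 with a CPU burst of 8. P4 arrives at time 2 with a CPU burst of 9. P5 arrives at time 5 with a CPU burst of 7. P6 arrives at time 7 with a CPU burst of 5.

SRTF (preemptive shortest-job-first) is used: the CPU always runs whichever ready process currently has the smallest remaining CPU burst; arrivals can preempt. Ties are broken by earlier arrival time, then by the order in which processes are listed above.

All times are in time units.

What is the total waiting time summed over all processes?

Timeline: | P0 0-6 | P1 6-7 | P6 7-12 | P1 12-18 | P5 18-25 | P3 25-33 | P2 33-42 | P4 42-51 |
Completion: P0=6  P1=18  P2=42  P3=33  P4=51  P5=25  P6=12
Waiting = turnaround − burst: P0=0, P1=11, P2=32, P3=24, P4=40, P5=13, P6=0
Total waiting = 0 + 11 + 32 + 24 + 40 + 13 + 0 = 120

120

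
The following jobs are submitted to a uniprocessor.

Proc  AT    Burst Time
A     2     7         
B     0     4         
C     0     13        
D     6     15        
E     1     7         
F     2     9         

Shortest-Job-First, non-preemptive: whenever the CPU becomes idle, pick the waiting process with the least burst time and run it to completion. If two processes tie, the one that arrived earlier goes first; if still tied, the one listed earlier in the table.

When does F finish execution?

27

Gantt: | B 0-4 | E 4-11 | A 11-18 | F 18-27 | C 27-40 | D 40-55 |
Completion: A=18  B=4  C=40  D=55  E=11  F=27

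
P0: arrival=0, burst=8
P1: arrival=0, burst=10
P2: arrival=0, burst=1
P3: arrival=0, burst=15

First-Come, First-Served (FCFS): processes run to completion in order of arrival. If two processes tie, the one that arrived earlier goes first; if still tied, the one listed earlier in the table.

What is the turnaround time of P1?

18

Timeline: | P0 0-8 | P1 8-18 | P2 18-19 | P3 19-34 |
Completion: P0=8  P1=18  P2=19  P3=34
Turnaround(P1) = completion − arrival = 18 − 0 = 18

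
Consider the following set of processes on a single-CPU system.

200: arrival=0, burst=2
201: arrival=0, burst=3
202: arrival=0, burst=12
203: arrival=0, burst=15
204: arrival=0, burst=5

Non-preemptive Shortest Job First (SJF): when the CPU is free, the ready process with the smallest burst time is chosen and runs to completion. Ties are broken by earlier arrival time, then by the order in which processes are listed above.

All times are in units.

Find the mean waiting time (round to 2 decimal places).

Gantt: | 200 0-2 | 201 2-5 | 204 5-10 | 202 10-22 | 203 22-37 |
Completion: 200=2  201=5  202=22  203=37  204=10
Turnaround (C−A): 200=2  201=5  202=22  203=37  204=10
Waiting times: 200=0, 201=2, 202=10, 203=22, 204=5
Average waiting = (0+2+10+22+5) / 5 = 39/5 = 7.80

7.80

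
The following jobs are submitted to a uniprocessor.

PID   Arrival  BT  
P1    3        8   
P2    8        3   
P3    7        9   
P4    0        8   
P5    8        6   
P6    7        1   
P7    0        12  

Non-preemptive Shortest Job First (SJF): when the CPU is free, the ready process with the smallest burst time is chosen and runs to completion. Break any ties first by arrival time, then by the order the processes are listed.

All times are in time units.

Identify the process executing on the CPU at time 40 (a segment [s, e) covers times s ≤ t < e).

Timeline: | P4 0-8 | P6 8-9 | P2 9-12 | P5 12-18 | P1 18-26 | P3 26-35 | P7 35-47 |
Completion: P1=26  P2=12  P3=35  P4=8  P5=18  P6=9  P7=47

P7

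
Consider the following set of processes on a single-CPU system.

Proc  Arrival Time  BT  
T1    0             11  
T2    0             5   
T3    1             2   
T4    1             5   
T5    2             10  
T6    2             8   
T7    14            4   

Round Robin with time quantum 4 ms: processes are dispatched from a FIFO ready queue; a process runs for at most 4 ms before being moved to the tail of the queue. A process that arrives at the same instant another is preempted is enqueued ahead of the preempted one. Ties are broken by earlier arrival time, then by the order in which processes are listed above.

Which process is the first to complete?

T3

Timeline: | T1 0-4 | T2 4-8 | T3 8-10 | T4 10-14 | T5 14-18 | T6 18-22 | T1 22-26 | T2 26-27 | T7 27-31 | T4 31-32 | T5 32-36 | T6 36-40 | T1 40-43 | T5 43-45 |
Completion: T1=43  T2=27  T3=10  T4=32  T5=45  T6=40  T7=31
Turnaround (C−A): T1=43  T2=27  T3=9  T4=31  T5=43  T6=38  T7=17
Finish order: T3 → T2 → T7 → T4 → T6 → T1 → T5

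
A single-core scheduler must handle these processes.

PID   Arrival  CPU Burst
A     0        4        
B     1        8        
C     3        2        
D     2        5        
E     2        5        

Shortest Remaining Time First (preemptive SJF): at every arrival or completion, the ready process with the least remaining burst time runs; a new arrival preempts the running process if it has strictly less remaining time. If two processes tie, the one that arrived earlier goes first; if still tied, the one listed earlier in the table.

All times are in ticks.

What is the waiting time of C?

Gantt: | A 0-4 | C 4-6 | D 6-11 | E 11-16 | B 16-24 |
Completion: A=4  B=24  C=6  D=11  E=16
Waiting(C) = turnaround − burst = 3 − 2 = 1

1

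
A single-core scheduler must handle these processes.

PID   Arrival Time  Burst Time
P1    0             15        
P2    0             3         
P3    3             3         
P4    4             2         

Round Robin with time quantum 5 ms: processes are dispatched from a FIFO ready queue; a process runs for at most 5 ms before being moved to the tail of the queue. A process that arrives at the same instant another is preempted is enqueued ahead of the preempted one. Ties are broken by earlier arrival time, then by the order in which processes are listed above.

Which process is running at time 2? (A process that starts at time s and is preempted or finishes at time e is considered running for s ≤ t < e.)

P1

Schedule: | P1 0-5 | P2 5-8 | P3 8-11 | P4 11-13 | P1 13-23 |
Completion: P1=23  P2=8  P3=11  P4=13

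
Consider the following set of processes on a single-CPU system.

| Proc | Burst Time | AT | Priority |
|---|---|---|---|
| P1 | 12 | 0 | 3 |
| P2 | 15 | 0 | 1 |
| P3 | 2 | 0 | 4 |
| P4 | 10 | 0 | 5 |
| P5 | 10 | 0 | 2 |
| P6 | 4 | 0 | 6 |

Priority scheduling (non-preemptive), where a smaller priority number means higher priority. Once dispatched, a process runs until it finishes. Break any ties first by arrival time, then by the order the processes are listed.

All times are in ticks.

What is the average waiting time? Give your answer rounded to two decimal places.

27.50

Timeline: | P2 0-15 | P5 15-25 | P1 25-37 | P3 37-39 | P4 39-49 | P6 49-53 |
Completion: P1=37  P2=15  P3=39  P4=49  P5=25  P6=53
Waiting times: P1=25, P2=0, P3=37, P4=39, P5=15, P6=49
Average waiting = (25+0+37+39+15+49) / 6 = 165/6 = 27.50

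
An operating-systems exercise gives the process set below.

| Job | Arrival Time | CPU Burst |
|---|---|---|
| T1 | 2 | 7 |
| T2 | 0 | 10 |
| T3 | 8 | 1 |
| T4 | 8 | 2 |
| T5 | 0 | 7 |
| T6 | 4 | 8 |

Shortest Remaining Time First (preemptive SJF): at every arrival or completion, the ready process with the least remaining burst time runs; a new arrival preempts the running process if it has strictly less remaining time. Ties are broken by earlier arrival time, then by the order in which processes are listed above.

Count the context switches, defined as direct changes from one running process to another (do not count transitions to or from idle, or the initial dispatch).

Timeline: | T5 0-7 | T1 7-8 | T3 8-9 | T4 9-11 | T1 11-17 | T6 17-25 | T2 25-35 |
Completion: T1=17  T2=35  T3=9  T4=11  T5=7  T6=25

6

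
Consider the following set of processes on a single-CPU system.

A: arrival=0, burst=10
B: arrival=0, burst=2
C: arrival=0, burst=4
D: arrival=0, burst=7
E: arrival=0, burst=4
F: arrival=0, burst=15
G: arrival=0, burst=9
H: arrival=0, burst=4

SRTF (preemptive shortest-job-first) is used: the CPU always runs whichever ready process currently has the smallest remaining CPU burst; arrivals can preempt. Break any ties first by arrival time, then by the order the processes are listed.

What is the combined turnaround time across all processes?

Timeline: | B 0-2 | C 2-6 | E 6-10 | H 10-14 | D 14-21 | G 21-30 | A 30-40 | F 40-55 |
Completion: A=40  B=2  C=6  D=21  E=10  F=55  G=30  H=14
Turnaround = completion − arrival: A=40, B=2, C=6, D=21, E=10, F=55, G=30, H=14
Total turnaround = 40 + 2 + 6 + 21 + 10 + 55 + 30 + 14 = 178

178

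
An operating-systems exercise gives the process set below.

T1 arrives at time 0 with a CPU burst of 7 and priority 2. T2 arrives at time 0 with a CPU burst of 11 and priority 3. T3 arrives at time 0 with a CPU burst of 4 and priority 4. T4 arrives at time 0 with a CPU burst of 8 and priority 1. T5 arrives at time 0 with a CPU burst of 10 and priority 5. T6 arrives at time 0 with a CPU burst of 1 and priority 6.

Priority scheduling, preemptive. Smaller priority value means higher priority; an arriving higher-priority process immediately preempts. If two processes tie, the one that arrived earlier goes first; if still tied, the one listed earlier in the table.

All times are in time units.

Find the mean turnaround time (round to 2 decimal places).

26.67

Timeline: | T4 0-8 | T1 8-15 | T2 15-26 | T3 26-30 | T5 30-40 | T6 40-41 |
Completion: T1=15  T2=26  T3=30  T4=8  T5=40  T6=41
Turnaround (C−A): T1=15  T2=26  T3=30  T4=8  T5=40  T6=41
Turnaround times: T1=15, T2=26, T3=30, T4=8, T5=40, T6=41
Average turnaround = (15+26+30+8+40+41) / 6 = 160/6 = 26.67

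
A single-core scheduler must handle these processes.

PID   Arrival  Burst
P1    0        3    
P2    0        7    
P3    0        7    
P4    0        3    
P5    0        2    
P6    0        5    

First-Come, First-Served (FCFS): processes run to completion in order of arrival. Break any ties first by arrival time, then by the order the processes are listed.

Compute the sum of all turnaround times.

Schedule: | P1 0-3 | P2 3-10 | P3 10-17 | P4 17-20 | P5 20-22 | P6 22-27 |
Completion: P1=3  P2=10  P3=17  P4=20  P5=22  P6=27
Turnaround (C−A): P1=3  P2=10  P3=17  P4=20  P5=22  P6=27
Turnaround = completion − arrival: P1=3, P2=10, P3=17, P4=20, P5=22, P6=27
Total turnaround = 3 + 10 + 17 + 20 + 22 + 27 = 99

99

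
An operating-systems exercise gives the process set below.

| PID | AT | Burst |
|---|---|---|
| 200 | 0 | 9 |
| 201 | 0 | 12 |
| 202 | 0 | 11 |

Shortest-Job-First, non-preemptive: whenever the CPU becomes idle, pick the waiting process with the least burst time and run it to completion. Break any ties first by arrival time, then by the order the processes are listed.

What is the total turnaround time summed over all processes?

61

Gantt: | 200 0-9 | 202 9-20 | 201 20-32 |
Completion: 200=9  201=32  202=20
Turnaround = completion − arrival: 200=9, 201=32, 202=20
Total turnaround = 9 + 32 + 20 = 61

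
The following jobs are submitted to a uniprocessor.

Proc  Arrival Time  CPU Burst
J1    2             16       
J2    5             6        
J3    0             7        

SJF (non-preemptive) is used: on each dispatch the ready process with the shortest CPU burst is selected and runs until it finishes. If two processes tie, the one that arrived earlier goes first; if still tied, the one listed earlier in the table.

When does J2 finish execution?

Schedule: | J3 0-7 | J2 7-13 | J1 13-29 |
Completion: J1=29  J2=13  J3=7

13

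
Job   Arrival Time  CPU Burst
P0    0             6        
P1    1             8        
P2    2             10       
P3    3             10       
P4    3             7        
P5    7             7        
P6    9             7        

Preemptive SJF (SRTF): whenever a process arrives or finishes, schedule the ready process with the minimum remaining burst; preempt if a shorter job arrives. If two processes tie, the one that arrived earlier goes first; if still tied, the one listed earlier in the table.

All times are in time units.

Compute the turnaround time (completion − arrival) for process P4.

Schedule: | P0 0-6 | P4 6-13 | P5 13-20 | P6 20-27 | P1 27-35 | P2 35-45 | P3 45-55 |
Completion: P0=6  P1=35  P2=45  P3=55  P4=13  P5=20  P6=27
Turnaround(P4) = completion − arrival = 13 − 3 = 10

10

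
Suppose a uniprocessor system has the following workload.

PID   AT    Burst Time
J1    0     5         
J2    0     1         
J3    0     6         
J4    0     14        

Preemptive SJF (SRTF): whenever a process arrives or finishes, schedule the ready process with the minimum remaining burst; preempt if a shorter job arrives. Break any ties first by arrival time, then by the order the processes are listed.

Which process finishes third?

J3

Gantt: | J2 0-1 | J1 1-6 | J3 6-12 | J4 12-26 |
Completion: J1=6  J2=1  J3=12  J4=26
Finish order: J2 → J1 → J3 → J4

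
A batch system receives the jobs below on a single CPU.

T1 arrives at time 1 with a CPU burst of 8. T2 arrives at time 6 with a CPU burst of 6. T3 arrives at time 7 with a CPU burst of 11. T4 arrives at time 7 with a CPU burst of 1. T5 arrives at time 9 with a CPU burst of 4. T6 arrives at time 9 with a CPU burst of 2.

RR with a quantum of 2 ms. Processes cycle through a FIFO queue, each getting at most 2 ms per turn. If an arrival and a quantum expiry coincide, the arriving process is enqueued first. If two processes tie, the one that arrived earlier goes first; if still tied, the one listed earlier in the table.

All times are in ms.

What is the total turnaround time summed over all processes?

Schedule: | idle 0-1 | T1 1-7 | T2 7-9 | T3 9-11 | T4 11-12 | T1 12-14 | T5 14-16 | T6 16-18 | T2 18-20 | T3 20-22 | T5 22-24 | T2 24-26 | T3 26-33 |
Completion: T1=14  T2=26  T3=33  T4=12  T5=24  T6=18
Turnaround (C−A): T1=13  T2=20  T3=26  T4=5  T5=15  T6=9
Turnaround = completion − arrival: T1=13, T2=20, T3=26, T4=5, T5=15, T6=9
Total turnaround = 13 + 20 + 26 + 5 + 15 + 9 = 88

88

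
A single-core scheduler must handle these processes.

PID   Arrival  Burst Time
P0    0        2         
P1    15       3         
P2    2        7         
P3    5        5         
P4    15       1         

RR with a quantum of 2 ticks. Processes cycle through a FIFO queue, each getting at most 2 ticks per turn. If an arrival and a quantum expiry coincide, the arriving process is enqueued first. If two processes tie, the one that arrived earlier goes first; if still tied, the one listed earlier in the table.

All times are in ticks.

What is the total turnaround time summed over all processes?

29

Schedule: | P0 0-2 | P2 2-6 | P3 6-8 | P2 8-10 | P3 10-12 | P2 12-13 | P3 13-14 | idle 14-15 | P1 15-17 | P4 17-18 | P1 18-19 |
Completion: P0=2  P1=19  P2=13  P3=14  P4=18
Turnaround (C−A): P0=2  P1=4  P2=11  P3=9  P4=3
Turnaround = completion − arrival: P0=2, P1=4, P2=11, P3=9, P4=3
Total turnaround = 2 + 4 + 11 + 9 + 3 = 29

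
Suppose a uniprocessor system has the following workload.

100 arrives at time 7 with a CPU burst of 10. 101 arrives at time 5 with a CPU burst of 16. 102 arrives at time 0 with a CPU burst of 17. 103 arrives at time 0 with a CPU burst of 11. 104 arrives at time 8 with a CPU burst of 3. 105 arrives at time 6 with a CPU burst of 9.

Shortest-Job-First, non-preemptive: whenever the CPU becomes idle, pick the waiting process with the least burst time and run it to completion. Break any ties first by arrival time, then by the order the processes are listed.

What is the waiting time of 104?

3

Timeline: | 103 0-11 | 104 11-14 | 105 14-23 | 100 23-33 | 101 33-49 | 102 49-66 |
Completion: 100=33  101=49  102=66  103=11  104=14  105=23
Turnaround (C−A): 100=26  101=44  102=66  103=11  104=6  105=17
Waiting(104) = turnaround − burst = 6 − 3 = 3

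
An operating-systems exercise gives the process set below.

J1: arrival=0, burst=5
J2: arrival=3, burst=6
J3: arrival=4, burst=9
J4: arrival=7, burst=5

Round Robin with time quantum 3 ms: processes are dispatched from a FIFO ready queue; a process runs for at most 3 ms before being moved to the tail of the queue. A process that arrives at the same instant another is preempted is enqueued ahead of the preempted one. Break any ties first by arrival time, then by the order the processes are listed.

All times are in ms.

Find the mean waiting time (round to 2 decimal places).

Schedule: | J1 0-3 | J2 3-6 | J1 6-8 | J3 8-11 | J2 11-14 | J4 14-17 | J3 17-20 | J4 20-22 | J3 22-25 |
Completion: J1=8  J2=14  J3=25  J4=22
Waiting times: J1=3, J2=5, J3=12, J4=10
Average waiting = (3+5+12+10) / 4 = 30/4 = 7.50

7.50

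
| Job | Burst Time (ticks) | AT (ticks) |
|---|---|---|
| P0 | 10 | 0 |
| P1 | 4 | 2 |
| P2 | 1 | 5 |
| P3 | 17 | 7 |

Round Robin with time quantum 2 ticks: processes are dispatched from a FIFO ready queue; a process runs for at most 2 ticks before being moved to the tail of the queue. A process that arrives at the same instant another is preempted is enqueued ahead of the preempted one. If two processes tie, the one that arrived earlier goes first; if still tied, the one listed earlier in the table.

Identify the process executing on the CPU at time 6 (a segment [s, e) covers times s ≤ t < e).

Timeline: | P0 0-2 | P1 2-4 | P0 4-6 | P1 6-8 | P2 8-9 | P0 9-11 | P3 11-13 | P0 13-15 | P3 15-17 | P0 17-19 | P3 19-32 |
Completion: P0=19  P1=8  P2=9  P3=32
Turnaround (C−A): P0=19  P1=6  P2=4  P3=25

P1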